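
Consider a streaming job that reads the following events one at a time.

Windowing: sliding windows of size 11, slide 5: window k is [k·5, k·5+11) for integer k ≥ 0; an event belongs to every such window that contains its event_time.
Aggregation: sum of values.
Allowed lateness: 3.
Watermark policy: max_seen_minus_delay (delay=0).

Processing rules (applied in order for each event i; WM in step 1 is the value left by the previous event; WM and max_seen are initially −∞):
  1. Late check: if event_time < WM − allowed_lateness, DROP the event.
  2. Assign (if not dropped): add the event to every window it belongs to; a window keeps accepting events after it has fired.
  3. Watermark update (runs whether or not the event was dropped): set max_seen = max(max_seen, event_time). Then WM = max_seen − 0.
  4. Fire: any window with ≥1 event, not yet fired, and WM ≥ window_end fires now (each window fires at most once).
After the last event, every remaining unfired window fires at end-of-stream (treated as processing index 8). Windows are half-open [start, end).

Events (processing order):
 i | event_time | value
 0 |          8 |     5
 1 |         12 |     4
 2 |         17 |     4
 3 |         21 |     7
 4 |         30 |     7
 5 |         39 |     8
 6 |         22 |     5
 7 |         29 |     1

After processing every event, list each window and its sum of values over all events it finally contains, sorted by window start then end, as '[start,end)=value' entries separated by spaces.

i=0 t=8 v=5: → [5,16),[0,11); WM=8
i=1 t=12 v=4: → [10,21),[5,16); WM=12; [0,11) fires=5
i=2 t=17 v=4: → [15,26),[10,21); WM=17; [5,16) fires=9
i=3 t=21 v=7: → [20,31),[15,26); WM=21; [10,21) fires=8
i=4 t=30 v=7: → [30,41),[25,36),[20,31); WM=30; [15,26) fires=11
i=5 t=39 v=8: → [35,46),[30,41); WM=39; [20,31) fires=14 [25,36) fires=7
i=6 t=22 v=5: DROP (t<39-3); WM=39
i=7 t=29 v=1: DROP (t<39-3); WM=39

[0,11)=5 [5,16)=9 [10,21)=8 [15,26)=11 [20,31)=14 [25,36)=7 [30,41)=15 [35,46)=8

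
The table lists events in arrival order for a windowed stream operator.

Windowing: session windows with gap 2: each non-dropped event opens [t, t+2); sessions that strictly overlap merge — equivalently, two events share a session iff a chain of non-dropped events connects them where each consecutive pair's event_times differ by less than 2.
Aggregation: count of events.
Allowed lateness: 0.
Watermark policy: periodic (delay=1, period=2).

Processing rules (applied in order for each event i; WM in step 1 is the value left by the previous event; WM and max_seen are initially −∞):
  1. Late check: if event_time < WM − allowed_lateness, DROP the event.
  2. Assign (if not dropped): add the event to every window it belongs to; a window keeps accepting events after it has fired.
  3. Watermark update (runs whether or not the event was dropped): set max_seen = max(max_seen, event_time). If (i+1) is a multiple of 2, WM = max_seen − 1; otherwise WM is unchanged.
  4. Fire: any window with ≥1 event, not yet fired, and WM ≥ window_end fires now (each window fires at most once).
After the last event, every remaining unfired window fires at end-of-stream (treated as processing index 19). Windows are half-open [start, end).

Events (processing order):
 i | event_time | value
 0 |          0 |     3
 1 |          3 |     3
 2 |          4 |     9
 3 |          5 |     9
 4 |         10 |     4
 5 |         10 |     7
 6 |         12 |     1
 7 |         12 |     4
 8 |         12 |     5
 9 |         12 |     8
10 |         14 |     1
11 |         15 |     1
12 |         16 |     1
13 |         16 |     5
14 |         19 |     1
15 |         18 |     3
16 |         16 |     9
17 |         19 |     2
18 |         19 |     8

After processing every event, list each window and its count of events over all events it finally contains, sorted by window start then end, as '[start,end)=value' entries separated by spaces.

i=0 t=0 v=3: → [0,2); WM=−∞
i=1 t=3 v=3: → [3,5); WM=2
i=2 t=4 v=9: → [3,6); WM=2
i=3 t=5 v=9: → [3,7); WM=4
i=4 t=10 v=4: → [10,12); WM=4
i=5 t=10 v=7: → [10,12); WM=9
i=6 t=12 v=1: → [12,14); WM=9
i=7 t=12 v=4: → [12,14); WM=11
i=8 t=12 v=5: → [12,14); WM=11
i=9 t=12 v=8: → [12,14); WM=11
i=10 t=14 v=1: → [14,16); WM=11
i=11 t=15 v=1: → [14,17); WM=14
i=12 t=16 v=1: → [14,18); WM=14
i=13 t=16 v=5: → [14,18); WM=15
i=14 t=19 v=1: → [19,21); WM=15
i=15 t=18 v=3: → [18,21); WM=18
i=16 t=16 v=9: DROP (t<18-0); WM=18
i=17 t=19 v=2: → [18,21); WM=18
i=18 t=19 v=8: → [18,21); WM=18

[0,2)=1 [3,7)=3 [10,12)=2 [12,14)=4 [14,18)=4 [18,21)=4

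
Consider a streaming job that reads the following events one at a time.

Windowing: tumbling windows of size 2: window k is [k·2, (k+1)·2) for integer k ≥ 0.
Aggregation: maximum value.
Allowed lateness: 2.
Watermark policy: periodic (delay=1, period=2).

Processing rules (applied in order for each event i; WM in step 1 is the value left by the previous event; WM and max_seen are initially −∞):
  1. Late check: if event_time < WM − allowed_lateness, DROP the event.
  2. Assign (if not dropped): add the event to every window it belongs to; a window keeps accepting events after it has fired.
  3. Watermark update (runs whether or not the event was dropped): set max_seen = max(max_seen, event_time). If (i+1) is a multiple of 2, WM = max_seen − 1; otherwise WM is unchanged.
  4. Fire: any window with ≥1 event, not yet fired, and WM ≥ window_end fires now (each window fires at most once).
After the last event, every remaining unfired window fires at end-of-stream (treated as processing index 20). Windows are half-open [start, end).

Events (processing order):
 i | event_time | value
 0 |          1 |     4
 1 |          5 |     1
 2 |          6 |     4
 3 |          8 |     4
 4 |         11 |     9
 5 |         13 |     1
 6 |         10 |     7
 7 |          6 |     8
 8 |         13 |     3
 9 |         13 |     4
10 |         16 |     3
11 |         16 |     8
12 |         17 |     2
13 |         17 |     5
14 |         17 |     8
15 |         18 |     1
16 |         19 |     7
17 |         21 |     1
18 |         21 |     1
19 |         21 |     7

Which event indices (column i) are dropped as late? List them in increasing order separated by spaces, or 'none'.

i=0 t=1 v=4: → [0,2); WM=−∞
i=1 t=5 v=1: → [4,6); WM=4; [0,2) fires=4
i=2 t=6 v=4: → [6,8); WM=4
i=3 t=8 v=4: → [8,10); WM=7; [4,6) fires=1
i=4 t=11 v=9: → [10,12); WM=7
i=5 t=13 v=1: → [12,14); WM=12; [6,8) fires=4 [8,10) fires=4 [10,12) fires=9
i=6 t=10 v=7: → [10,12); WM=12
i=7 t=6 v=8: DROP (t<12-2); WM=12
i=8 t=13 v=3: → [12,14); WM=12
i=9 t=13 v=4: → [12,14); WM=12
i=10 t=16 v=3: → [16,18); WM=12
i=11 t=16 v=8: → [16,18); WM=15; [12,14) fires=4
i=12 t=17 v=2: → [16,18); WM=15
i=13 t=17 v=5: → [16,18); WM=16
i=14 t=17 v=8: → [16,18); WM=16
i=15 t=18 v=1: → [18,20); WM=17
i=16 t=19 v=7: → [18,20); WM=17
i=17 t=21 v=1: → [20,22); WM=20; [16,18) fires=8 [18,20) fires=7
i=18 t=21 v=1: → [20,22); WM=20
i=19 t=21 v=7: → [20,22); WM=20

7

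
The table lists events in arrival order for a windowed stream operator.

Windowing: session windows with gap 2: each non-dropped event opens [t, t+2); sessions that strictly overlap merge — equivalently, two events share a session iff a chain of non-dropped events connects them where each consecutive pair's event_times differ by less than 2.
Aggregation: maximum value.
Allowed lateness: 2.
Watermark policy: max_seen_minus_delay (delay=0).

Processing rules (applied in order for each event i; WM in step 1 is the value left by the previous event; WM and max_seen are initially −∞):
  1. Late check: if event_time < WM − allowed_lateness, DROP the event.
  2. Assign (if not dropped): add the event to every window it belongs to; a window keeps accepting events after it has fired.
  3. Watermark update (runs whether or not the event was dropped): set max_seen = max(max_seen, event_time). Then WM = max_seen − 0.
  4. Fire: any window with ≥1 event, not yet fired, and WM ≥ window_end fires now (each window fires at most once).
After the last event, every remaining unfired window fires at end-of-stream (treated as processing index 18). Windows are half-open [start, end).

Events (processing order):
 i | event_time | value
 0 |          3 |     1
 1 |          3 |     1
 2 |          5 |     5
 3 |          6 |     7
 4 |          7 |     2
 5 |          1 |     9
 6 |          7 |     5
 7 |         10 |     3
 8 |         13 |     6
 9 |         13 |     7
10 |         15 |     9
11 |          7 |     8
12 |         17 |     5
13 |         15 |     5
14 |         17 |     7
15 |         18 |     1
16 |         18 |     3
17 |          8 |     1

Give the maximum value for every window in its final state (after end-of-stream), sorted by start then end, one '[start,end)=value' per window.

[3,5)=1 [5,9)=7 [10,12)=3 [13,15)=7 [15,17)=9 [17,20)=7

i=0 t=3 v=1: → [3,5); WM=3
i=1 t=3 v=1: → [3,5); WM=3
i=2 t=5 v=5: → [5,7); WM=5
i=3 t=6 v=7: → [5,8); WM=6
i=4 t=7 v=2: → [5,9); WM=7
i=5 t=1 v=9: DROP (t<7-2); WM=7
i=6 t=7 v=5: → [5,9); WM=7
i=7 t=10 v=3: → [10,12); WM=10
i=8 t=13 v=6: → [13,15); WM=13
i=9 t=13 v=7: → [13,15); WM=13
i=10 t=15 v=9: → [15,17); WM=15
i=11 t=7 v=8: DROP (t<15-2); WM=15
i=12 t=17 v=5: → [17,19); WM=17
i=13 t=15 v=5: → [15,17); WM=17
i=14 t=17 v=7: → [17,19); WM=17
i=15 t=18 v=1: → [17,20); WM=18
i=16 t=18 v=3: → [17,20); WM=18
i=17 t=8 v=1: DROP (t<18-2); WM=18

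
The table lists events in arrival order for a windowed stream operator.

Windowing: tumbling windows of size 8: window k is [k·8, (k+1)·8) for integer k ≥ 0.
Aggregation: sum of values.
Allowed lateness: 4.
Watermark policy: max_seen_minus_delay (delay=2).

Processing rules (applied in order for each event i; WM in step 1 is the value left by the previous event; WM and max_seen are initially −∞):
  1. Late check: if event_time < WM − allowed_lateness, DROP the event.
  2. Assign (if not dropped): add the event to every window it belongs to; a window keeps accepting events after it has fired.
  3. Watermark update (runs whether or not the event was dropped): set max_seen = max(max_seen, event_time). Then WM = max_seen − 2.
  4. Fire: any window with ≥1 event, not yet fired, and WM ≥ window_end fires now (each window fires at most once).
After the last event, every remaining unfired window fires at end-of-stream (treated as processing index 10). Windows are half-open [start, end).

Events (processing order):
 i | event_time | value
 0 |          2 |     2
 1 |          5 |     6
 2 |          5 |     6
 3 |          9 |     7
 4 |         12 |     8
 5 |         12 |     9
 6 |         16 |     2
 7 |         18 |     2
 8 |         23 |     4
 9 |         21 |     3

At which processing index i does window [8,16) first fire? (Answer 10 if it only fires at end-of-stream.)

7

i=0 t=2 v=2: → [0,8); WM=0
i=1 t=5 v=6: → [0,8); WM=3
i=2 t=5 v=6: → [0,8); WM=3
i=3 t=9 v=7: → [8,16); WM=7
i=4 t=12 v=8: → [8,16); WM=10; [0,8) fires=14
i=5 t=12 v=9: → [8,16); WM=10
i=6 t=16 v=2: → [16,24); WM=14
i=7 t=18 v=2: → [16,24); WM=16; [8,16) fires=24
i=8 t=23 v=4: → [16,24); WM=21
i=9 t=21 v=3: → [16,24); WM=21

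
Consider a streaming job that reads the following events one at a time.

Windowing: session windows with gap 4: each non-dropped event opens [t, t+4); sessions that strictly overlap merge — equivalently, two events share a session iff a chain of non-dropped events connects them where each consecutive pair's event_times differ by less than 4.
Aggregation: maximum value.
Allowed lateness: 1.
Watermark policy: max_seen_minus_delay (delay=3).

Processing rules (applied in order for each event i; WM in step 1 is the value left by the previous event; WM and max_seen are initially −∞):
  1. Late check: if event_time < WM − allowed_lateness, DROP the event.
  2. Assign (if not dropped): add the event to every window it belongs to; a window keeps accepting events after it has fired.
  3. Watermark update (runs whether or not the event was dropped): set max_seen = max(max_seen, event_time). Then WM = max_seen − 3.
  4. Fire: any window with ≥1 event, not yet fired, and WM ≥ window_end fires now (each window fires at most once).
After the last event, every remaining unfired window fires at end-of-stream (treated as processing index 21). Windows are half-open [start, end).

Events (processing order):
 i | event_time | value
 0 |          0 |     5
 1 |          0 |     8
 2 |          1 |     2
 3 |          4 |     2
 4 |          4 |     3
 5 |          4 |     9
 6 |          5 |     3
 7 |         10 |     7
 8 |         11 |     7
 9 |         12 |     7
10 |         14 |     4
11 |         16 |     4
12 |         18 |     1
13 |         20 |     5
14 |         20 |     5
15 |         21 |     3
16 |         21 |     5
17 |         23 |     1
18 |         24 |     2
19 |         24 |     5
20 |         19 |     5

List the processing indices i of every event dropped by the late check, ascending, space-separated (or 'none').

20

i=0 t=0 v=5: → [0,4); WM=-3
i=1 t=0 v=8: → [0,4); WM=-3
i=2 t=1 v=2: → [0,5); WM=-2
i=3 t=4 v=2: → [0,8); WM=1
i=4 t=4 v=3: → [0,8); WM=1
i=5 t=4 v=9: → [0,8); WM=1
i=6 t=5 v=3: → [0,9); WM=2
i=7 t=10 v=7: → [10,14); WM=7
i=8 t=11 v=7: → [10,15); WM=8
i=9 t=12 v=7: → [10,16); WM=9
i=10 t=14 v=4: → [10,18); WM=11
i=11 t=16 v=4: → [10,20); WM=13
i=12 t=18 v=1: → [10,22); WM=15
i=13 t=20 v=5: → [10,24); WM=17
i=14 t=20 v=5: → [10,24); WM=17
i=15 t=21 v=3: → [10,25); WM=18
i=16 t=21 v=5: → [10,25); WM=18
i=17 t=23 v=1: → [10,27); WM=20
i=18 t=24 v=2: → [10,28); WM=21
i=19 t=24 v=5: → [10,28); WM=21
i=20 t=19 v=5: DROP (t<21-1); WM=21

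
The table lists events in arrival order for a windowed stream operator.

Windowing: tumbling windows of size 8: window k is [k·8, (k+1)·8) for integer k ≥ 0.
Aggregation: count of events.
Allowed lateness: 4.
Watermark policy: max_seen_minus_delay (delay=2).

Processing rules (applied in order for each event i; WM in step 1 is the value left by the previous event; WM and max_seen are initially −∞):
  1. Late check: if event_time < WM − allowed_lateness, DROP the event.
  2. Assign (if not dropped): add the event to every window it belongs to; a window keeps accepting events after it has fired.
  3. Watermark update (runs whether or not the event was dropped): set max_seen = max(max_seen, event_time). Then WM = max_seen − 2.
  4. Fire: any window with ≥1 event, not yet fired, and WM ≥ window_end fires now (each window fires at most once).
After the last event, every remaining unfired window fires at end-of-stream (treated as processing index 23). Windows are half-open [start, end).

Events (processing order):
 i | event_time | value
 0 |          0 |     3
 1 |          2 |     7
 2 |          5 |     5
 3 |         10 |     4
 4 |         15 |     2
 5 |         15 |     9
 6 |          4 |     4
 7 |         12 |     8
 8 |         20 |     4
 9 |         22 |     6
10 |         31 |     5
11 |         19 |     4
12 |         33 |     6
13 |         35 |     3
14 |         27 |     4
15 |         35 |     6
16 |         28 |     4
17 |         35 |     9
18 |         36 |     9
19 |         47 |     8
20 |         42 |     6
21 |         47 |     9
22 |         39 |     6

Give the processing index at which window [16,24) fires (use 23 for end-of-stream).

i=0 t=0 v=3: → [0,8); WM=-2
i=1 t=2 v=7: → [0,8); WM=0
i=2 t=5 v=5: → [0,8); WM=3
i=3 t=10 v=4: → [8,16); WM=8; [0,8) fires=3
i=4 t=15 v=2: → [8,16); WM=13
i=5 t=15 v=9: → [8,16); WM=13
i=6 t=4 v=4: DROP (t<13-4); WM=13
i=7 t=12 v=8: → [8,16); WM=13
i=8 t=20 v=4: → [16,24); WM=18; [8,16) fires=4
i=9 t=22 v=6: → [16,24); WM=20
i=10 t=31 v=5: → [24,32); WM=29; [16,24) fires=2
i=11 t=19 v=4: DROP (t<29-4); WM=29
i=12 t=33 v=6: → [32,40); WM=31
i=13 t=35 v=3: → [32,40); WM=33; [24,32) fires=1
i=14 t=27 v=4: DROP (t<33-4); WM=33
i=15 t=35 v=6: → [32,40); WM=33
i=16 t=28 v=4: DROP (t<33-4); WM=33
i=17 t=35 v=9: → [32,40); WM=33
i=18 t=36 v=9: → [32,40); WM=34
i=19 t=47 v=8: → [40,48); WM=45; [32,40) fires=5
i=20 t=42 v=6: → [40,48); WM=45
i=21 t=47 v=9: → [40,48); WM=45
i=22 t=39 v=6: DROP (t<45-4); WM=45

10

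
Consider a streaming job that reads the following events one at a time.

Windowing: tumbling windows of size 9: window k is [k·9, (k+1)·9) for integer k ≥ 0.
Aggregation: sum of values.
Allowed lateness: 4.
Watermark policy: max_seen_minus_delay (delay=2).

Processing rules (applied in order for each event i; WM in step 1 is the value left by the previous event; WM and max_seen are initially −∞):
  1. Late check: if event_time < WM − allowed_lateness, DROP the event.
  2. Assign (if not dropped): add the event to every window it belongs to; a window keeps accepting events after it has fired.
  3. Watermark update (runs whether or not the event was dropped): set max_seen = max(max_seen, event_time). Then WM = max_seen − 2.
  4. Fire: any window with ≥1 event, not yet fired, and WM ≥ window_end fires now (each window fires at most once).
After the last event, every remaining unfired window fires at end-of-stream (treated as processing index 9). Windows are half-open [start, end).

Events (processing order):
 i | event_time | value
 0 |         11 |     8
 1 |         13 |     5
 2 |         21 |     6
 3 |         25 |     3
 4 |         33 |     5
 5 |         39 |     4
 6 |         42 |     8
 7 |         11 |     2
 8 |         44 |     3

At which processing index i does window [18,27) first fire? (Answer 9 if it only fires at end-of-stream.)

i=0 t=11 v=8: → [9,18); WM=9
i=1 t=13 v=5: → [9,18); WM=11
i=2 t=21 v=6: → [18,27); WM=19; [9,18) fires=13
i=3 t=25 v=3: → [18,27); WM=23
i=4 t=33 v=5: → [27,36); WM=31; [18,27) fires=9
i=5 t=39 v=4: → [36,45); WM=37; [27,36) fires=5
i=6 t=42 v=8: → [36,45); WM=40
i=7 t=11 v=2: DROP (t<40-4); WM=40
i=8 t=44 v=3: → [36,45); WM=42

4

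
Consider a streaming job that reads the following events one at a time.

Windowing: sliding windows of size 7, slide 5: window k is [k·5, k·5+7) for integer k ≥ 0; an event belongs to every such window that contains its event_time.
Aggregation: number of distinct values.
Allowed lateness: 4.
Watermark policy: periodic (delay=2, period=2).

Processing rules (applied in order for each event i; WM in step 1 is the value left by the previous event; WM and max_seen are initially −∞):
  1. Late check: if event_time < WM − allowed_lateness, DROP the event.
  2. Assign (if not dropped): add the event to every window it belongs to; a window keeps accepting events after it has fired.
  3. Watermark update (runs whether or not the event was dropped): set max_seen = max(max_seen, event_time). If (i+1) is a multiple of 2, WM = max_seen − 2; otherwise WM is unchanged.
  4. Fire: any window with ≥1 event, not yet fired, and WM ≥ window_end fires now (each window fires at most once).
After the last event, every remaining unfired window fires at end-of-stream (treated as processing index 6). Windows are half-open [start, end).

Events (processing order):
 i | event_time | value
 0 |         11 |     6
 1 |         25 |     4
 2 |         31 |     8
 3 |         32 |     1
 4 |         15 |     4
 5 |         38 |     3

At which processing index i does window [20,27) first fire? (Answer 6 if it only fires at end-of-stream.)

i=0 t=11 v=6: → [10,17),[5,12); WM=−∞
i=1 t=25 v=4: → [25,32),[20,27); WM=23; [5,12) fires=1 [10,17) fires=1
i=2 t=31 v=8: → [30,37),[25,32); WM=23
i=3 t=32 v=1: → [30,37); WM=30; [20,27) fires=1
i=4 t=15 v=4: DROP (t<30-4); WM=30
i=5 t=38 v=3: → [35,42); WM=36; [25,32) fires=2

3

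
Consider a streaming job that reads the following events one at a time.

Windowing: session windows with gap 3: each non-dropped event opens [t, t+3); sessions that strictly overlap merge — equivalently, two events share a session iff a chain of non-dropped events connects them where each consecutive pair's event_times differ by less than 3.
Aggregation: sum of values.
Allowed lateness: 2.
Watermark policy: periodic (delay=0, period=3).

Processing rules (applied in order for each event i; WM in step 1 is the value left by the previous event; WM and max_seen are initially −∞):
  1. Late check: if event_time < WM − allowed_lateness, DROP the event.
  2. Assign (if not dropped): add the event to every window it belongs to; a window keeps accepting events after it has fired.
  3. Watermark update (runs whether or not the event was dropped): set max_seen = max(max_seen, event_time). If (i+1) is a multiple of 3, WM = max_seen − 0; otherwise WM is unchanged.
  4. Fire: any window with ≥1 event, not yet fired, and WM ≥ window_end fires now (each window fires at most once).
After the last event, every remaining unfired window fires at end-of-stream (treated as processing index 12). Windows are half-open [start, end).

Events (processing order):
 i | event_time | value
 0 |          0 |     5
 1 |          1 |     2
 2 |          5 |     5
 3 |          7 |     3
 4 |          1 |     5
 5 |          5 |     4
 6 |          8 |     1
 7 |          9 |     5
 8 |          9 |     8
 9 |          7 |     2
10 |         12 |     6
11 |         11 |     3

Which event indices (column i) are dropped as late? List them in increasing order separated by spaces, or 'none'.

i=0 t=0 v=5: → [0,3); WM=−∞
i=1 t=1 v=2: → [0,4); WM=−∞
i=2 t=5 v=5: → [5,8); WM=5
i=3 t=7 v=3: → [5,10); WM=5
i=4 t=1 v=5: DROP (t<5-2); WM=5
i=5 t=5 v=4: → [5,10); WM=7
i=6 t=8 v=1: → [5,11); WM=7
i=7 t=9 v=5: → [5,12); WM=7
i=8 t=9 v=8: → [5,12); WM=9
i=9 t=7 v=2: → [5,12); WM=9
i=10 t=12 v=6: → [12,15); WM=9
i=11 t=11 v=3: → [5,15); WM=12

4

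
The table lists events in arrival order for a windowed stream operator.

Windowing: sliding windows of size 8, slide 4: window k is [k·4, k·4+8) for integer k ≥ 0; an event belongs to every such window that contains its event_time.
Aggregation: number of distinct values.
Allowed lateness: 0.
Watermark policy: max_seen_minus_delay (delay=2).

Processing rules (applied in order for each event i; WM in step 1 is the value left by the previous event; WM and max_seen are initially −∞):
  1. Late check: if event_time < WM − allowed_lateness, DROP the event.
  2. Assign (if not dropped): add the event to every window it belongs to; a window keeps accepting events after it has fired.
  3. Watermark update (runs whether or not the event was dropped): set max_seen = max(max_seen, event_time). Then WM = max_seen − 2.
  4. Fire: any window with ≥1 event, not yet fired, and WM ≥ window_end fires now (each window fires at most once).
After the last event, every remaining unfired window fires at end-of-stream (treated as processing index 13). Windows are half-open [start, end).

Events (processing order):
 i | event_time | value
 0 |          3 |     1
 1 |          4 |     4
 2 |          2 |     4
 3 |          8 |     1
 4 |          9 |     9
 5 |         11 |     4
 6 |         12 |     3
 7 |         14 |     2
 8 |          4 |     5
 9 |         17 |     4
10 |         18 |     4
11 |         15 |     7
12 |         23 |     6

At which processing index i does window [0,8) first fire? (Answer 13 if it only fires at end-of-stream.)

5

i=0 t=3 v=1: → [0,8); WM=1
i=1 t=4 v=4: → [4,12),[0,8); WM=2
i=2 t=2 v=4: → [0,8); WM=2
i=3 t=8 v=1: → [8,16),[4,12); WM=6
i=4 t=9 v=9: → [8,16),[4,12); WM=7
i=5 t=11 v=4: → [8,16),[4,12); WM=9; [0,8) fires=2
i=6 t=12 v=3: → [12,20),[8,16); WM=10
i=7 t=14 v=2: → [12,20),[8,16); WM=12; [4,12) fires=3
i=8 t=4 v=5: DROP (t<12-0); WM=12
i=9 t=17 v=4: → [16,24),[12,20); WM=15
i=10 t=18 v=4: → [16,24),[12,20); WM=16; [8,16) fires=5
i=11 t=15 v=7: DROP (t<16-0); WM=16
i=12 t=23 v=6: → [20,28),[16,24); WM=21; [12,20) fires=3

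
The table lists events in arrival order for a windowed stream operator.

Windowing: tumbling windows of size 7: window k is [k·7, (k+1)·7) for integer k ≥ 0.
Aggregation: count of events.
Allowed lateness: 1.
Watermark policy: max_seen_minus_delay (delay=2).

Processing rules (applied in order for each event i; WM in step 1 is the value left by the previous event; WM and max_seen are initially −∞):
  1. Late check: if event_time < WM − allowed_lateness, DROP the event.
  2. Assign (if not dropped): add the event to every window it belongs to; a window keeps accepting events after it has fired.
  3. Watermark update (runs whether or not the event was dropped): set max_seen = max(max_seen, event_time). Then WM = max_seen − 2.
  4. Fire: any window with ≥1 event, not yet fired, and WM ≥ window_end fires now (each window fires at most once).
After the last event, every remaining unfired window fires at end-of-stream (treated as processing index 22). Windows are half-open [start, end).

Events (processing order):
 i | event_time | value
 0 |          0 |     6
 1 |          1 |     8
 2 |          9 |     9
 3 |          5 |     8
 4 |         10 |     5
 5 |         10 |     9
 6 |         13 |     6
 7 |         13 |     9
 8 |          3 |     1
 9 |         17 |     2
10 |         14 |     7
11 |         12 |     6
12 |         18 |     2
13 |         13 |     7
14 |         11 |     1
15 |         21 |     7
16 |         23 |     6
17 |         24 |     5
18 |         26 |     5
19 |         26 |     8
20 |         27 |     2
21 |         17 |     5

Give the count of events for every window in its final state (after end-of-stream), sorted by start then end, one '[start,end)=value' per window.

i=0 t=0 v=6: → [0,7); WM=-2
i=1 t=1 v=8: → [0,7); WM=-1
i=2 t=9 v=9: → [7,14); WM=7; [0,7) fires=2
i=3 t=5 v=8: DROP (t<7-1); WM=7
i=4 t=10 v=5: → [7,14); WM=8
i=5 t=10 v=9: → [7,14); WM=8
i=6 t=13 v=6: → [7,14); WM=11
i=7 t=13 v=9: → [7,14); WM=11
i=8 t=3 v=1: DROP (t<11-1); WM=11
i=9 t=17 v=2: → [14,21); WM=15; [7,14) fires=5
i=10 t=14 v=7: → [14,21); WM=15
i=11 t=12 v=6: DROP (t<15-1); WM=15
i=12 t=18 v=2: → [14,21); WM=16
i=13 t=13 v=7: DROP (t<16-1); WM=16
i=14 t=11 v=1: DROP (t<16-1); WM=16
i=15 t=21 v=7: → [21,28); WM=19
i=16 t=23 v=6: → [21,28); WM=21; [14,21) fires=3
i=17 t=24 v=5: → [21,28); WM=22
i=18 t=26 v=5: → [21,28); WM=24
i=19 t=26 v=8: → [21,28); WM=24
i=20 t=27 v=2: → [21,28); WM=25
i=21 t=17 v=5: DROP (t<25-1); WM=25

[0,7)=2 [7,14)=5 [14,21)=3 [21,28)=6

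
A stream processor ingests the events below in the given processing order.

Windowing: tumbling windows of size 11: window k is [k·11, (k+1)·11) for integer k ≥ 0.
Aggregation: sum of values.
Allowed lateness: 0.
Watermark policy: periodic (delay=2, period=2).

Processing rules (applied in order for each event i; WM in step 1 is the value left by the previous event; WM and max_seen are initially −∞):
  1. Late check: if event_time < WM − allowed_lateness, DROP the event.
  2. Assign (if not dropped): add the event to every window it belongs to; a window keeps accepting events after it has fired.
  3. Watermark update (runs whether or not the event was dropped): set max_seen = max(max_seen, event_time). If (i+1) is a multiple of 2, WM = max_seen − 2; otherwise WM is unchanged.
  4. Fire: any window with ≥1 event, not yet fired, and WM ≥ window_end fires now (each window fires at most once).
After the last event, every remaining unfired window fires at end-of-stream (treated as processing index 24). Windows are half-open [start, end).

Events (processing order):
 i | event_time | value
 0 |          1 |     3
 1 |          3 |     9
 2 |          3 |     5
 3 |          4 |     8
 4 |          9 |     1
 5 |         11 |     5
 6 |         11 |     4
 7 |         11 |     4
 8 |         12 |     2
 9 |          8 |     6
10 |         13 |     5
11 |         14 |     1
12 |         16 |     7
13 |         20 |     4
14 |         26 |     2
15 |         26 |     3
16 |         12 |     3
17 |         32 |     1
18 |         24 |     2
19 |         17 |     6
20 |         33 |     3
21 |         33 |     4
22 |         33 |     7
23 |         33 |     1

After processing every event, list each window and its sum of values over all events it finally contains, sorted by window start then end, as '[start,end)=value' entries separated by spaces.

[0,11)=26 [11,22)=32 [22,33)=6 [33,44)=15

i=0 t=1 v=3: → [0,11); WM=−∞
i=1 t=3 v=9: → [0,11); WM=1
i=2 t=3 v=5: → [0,11); WM=1
i=3 t=4 v=8: → [0,11); WM=2
i=4 t=9 v=1: → [0,11); WM=2
i=5 t=11 v=5: → [11,22); WM=9
i=6 t=11 v=4: → [11,22); WM=9
i=7 t=11 v=4: → [11,22); WM=9
i=8 t=12 v=2: → [11,22); WM=9
i=9 t=8 v=6: DROP (t<9-0); WM=10
i=10 t=13 v=5: → [11,22); WM=10
i=11 t=14 v=1: → [11,22); WM=12; [0,11) fires=26
i=12 t=16 v=7: → [11,22); WM=12
i=13 t=20 v=4: → [11,22); WM=18
i=14 t=26 v=2: → [22,33); WM=18
i=15 t=26 v=3: → [22,33); WM=24; [11,22) fires=32
i=16 t=12 v=3: DROP (t<24-0); WM=24
i=17 t=32 v=1: → [22,33); WM=30
i=18 t=24 v=2: DROP (t<30-0); WM=30
i=19 t=17 v=6: DROP (t<30-0); WM=30
i=20 t=33 v=3: → [33,44); WM=30
i=21 t=33 v=4: → [33,44); WM=31
i=22 t=33 v=7: → [33,44); WM=31
i=23 t=33 v=1: → [33,44); WM=31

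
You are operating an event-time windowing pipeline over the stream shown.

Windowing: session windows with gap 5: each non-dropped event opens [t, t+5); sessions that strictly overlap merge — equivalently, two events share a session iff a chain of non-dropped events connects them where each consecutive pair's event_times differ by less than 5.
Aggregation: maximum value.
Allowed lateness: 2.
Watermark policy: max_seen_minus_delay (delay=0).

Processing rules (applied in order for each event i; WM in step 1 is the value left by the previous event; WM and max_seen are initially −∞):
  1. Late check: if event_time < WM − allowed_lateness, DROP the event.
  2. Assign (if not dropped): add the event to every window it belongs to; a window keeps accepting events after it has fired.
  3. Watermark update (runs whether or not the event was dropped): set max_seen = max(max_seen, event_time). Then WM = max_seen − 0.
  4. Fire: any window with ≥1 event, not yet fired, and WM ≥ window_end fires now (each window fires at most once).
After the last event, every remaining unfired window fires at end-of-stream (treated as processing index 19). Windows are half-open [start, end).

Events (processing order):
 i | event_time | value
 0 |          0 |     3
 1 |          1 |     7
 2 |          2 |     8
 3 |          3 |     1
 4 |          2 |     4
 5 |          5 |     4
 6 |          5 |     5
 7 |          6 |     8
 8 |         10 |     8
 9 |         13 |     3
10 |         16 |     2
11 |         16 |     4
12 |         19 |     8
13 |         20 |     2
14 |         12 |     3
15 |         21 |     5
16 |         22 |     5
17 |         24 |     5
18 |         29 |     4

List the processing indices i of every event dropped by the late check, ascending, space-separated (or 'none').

i=0 t=0 v=3: → [0,5); WM=0
i=1 t=1 v=7: → [0,6); WM=1
i=2 t=2 v=8: → [0,7); WM=2
i=3 t=3 v=1: → [0,8); WM=3
i=4 t=2 v=4: → [0,8); WM=3
i=5 t=5 v=4: → [0,10); WM=5
i=6 t=5 v=5: → [0,10); WM=5
i=7 t=6 v=8: → [0,11); WM=6
i=8 t=10 v=8: → [0,15); WM=10
i=9 t=13 v=3: → [0,18); WM=13
i=10 t=16 v=2: → [0,21); WM=16
i=11 t=16 v=4: → [0,21); WM=16
i=12 t=19 v=8: → [0,24); WM=19
i=13 t=20 v=2: → [0,25); WM=20
i=14 t=12 v=3: DROP (t<20-2); WM=20
i=15 t=21 v=5: → [0,26); WM=21
i=16 t=22 v=5: → [0,27); WM=22
i=17 t=24 v=5: → [0,29); WM=24
i=18 t=29 v=4: → [29,34); WM=29

14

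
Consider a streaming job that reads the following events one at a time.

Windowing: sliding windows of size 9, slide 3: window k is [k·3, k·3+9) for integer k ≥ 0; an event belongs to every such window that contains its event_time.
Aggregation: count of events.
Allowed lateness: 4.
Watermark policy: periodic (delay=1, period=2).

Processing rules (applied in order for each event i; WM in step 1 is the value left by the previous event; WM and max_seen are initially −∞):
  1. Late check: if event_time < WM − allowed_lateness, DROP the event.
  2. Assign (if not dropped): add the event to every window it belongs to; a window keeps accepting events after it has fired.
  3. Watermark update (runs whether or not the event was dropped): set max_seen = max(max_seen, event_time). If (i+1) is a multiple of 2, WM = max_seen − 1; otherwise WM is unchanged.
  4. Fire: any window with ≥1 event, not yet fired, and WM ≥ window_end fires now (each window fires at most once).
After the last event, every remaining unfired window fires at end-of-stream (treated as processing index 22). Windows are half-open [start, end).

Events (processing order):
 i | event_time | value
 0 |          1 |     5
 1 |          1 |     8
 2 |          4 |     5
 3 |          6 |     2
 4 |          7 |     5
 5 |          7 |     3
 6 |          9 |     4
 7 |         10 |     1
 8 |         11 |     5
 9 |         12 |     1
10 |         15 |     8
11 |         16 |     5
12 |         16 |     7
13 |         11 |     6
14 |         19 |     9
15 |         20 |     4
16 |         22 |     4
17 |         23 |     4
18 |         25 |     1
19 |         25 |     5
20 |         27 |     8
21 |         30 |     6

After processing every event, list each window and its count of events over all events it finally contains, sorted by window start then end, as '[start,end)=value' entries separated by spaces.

i=0 t=1 v=5: → [0,9); WM=−∞
i=1 t=1 v=8: → [0,9); WM=0
i=2 t=4 v=5: → [3,12),[0,9); WM=0
i=3 t=6 v=2: → [6,15),[3,12),[0,9); WM=5
i=4 t=7 v=5: → [6,15),[3,12),[0,9); WM=5
i=5 t=7 v=3: → [6,15),[3,12),[0,9); WM=6
i=6 t=9 v=4: → [9,18),[6,15),[3,12); WM=6
i=7 t=10 v=1: → [9,18),[6,15),[3,12); WM=9; [0,9) fires=6
i=8 t=11 v=5: → [9,18),[6,15),[3,12); WM=9
i=9 t=12 v=1: → [12,21),[9,18),[6,15); WM=11
i=10 t=15 v=8: → [15,24),[12,21),[9,18); WM=11
i=11 t=16 v=5: → [15,24),[12,21),[9,18); WM=15; [3,12) fires=7 [6,15) fires=7
i=12 t=16 v=7: → [15,24),[12,21),[9,18); WM=15
i=13 t=11 v=6: → [9,18),[6,15),[3,12); WM=15
i=14 t=19 v=9: → [18,27),[15,24),[12,21); WM=15
i=15 t=20 v=4: → [18,27),[15,24),[12,21); WM=19; [9,18) fires=8
i=16 t=22 v=4: → [21,30),[18,27),[15,24); WM=19
i=17 t=23 v=4: → [21,30),[18,27),[15,24); WM=22; [12,21) fires=6
i=18 t=25 v=1: → [24,33),[21,30),[18,27); WM=22
i=19 t=25 v=5: → [24,33),[21,30),[18,27); WM=24; [15,24) fires=7
i=20 t=27 v=8: → [27,36),[24,33),[21,30); WM=24
i=21 t=30 v=6: → [30,39),[27,36),[24,33); WM=29; [18,27) fires=6

[0,9)=6 [3,12)=8 [6,15)=8 [9,18)=8 [12,21)=6 [15,24)=7 [18,27)=6 [21,30)=5 [24,33)=4 [27,36)=2 [30,39)=1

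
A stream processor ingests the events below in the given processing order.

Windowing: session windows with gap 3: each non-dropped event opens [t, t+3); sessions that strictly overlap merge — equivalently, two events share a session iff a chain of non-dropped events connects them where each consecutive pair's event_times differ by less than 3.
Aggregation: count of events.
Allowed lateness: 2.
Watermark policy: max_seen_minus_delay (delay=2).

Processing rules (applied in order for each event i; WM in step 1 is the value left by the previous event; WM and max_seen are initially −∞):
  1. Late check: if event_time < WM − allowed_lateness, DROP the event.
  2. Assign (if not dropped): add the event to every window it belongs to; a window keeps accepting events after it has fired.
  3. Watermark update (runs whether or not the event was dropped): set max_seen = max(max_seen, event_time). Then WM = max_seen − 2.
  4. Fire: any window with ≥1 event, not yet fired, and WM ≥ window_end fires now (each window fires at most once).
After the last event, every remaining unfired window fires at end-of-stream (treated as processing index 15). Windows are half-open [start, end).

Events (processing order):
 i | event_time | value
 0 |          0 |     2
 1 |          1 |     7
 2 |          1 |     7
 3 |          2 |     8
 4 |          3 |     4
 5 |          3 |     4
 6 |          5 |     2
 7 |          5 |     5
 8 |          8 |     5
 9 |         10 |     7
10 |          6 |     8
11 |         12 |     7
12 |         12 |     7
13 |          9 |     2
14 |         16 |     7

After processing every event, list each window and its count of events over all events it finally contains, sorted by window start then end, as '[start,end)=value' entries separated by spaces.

[0,15)=14 [16,19)=1

i=0 t=0 v=2: → [0,3); WM=-2
i=1 t=1 v=7: → [0,4); WM=-1
i=2 t=1 v=7: → [0,4); WM=-1
i=3 t=2 v=8: → [0,5); WM=0
i=4 t=3 v=4: → [0,6); WM=1
i=5 t=3 v=4: → [0,6); WM=1
i=6 t=5 v=2: → [0,8); WM=3
i=7 t=5 v=5: → [0,8); WM=3
i=8 t=8 v=5: → [8,11); WM=6
i=9 t=10 v=7: → [8,13); WM=8
i=10 t=6 v=8: → [0,13); WM=8
i=11 t=12 v=7: → [0,15); WM=10
i=12 t=12 v=7: → [0,15); WM=10
i=13 t=9 v=2: → [0,15); WM=10
i=14 t=16 v=7: → [16,19); WM=14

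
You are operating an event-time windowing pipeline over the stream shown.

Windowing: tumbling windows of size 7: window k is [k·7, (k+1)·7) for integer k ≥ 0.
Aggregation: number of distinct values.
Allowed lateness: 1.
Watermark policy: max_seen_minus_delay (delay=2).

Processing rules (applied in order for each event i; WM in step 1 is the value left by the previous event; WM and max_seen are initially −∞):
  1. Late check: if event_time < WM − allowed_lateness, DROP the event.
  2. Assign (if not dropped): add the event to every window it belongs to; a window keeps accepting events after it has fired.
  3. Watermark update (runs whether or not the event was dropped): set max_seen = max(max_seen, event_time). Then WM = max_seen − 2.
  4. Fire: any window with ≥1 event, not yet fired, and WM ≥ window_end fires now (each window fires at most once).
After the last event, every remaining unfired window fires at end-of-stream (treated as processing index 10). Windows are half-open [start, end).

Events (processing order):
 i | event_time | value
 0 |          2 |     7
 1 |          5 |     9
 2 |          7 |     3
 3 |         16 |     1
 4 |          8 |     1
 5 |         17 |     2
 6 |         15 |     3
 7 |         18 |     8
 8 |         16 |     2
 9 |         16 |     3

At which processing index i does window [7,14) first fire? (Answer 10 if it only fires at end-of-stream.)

3

i=0 t=2 v=7: → [0,7); WM=0
i=1 t=5 v=9: → [0,7); WM=3
i=2 t=7 v=3: → [7,14); WM=5
i=3 t=16 v=1: → [14,21); WM=14; [0,7) fires=2 [7,14) fires=1
i=4 t=8 v=1: DROP (t<14-1); WM=14
i=5 t=17 v=2: → [14,21); WM=15
i=6 t=15 v=3: → [14,21); WM=15
i=7 t=18 v=8: → [14,21); WM=16
i=8 t=16 v=2: → [14,21); WM=16
i=9 t=16 v=3: → [14,21); WM=16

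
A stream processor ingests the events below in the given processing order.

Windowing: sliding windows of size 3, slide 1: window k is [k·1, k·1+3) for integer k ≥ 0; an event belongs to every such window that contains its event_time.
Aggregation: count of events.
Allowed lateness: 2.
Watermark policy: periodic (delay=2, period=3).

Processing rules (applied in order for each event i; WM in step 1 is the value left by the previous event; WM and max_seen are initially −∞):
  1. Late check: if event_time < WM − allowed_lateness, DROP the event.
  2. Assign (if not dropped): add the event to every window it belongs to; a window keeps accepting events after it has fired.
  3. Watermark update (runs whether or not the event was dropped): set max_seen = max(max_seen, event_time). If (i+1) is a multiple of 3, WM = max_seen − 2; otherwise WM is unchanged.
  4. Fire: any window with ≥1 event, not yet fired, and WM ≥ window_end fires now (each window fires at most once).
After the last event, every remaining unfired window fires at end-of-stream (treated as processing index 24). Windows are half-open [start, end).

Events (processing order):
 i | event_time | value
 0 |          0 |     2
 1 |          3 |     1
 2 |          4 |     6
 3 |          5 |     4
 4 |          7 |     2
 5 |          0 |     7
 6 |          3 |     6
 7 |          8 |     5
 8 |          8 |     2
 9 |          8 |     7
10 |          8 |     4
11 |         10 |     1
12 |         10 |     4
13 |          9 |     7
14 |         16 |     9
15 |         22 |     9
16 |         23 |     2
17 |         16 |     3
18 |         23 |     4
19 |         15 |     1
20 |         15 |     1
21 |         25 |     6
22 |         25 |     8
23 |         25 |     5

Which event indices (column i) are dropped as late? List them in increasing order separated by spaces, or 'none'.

i=0 t=0 v=2: → [0,3); WM=−∞
i=1 t=3 v=1: → [3,6),[2,5),[1,4); WM=−∞
i=2 t=4 v=6: → [4,7),[3,6),[2,5); WM=2
i=3 t=5 v=4: → [5,8),[4,7),[3,6); WM=2
i=4 t=7 v=2: → [7,10),[6,9),[5,8); WM=2
i=5 t=0 v=7: → [0,3); WM=5; [0,3) fires=2 [1,4) fires=1 [2,5) fires=2
i=6 t=3 v=6: → [3,6),[2,5),[1,4); WM=5
i=7 t=8 v=5: → [8,11),[7,10),[6,9); WM=5
i=8 t=8 v=2: → [8,11),[7,10),[6,9); WM=6; [3,6) fires=4
i=9 t=8 v=7: → [8,11),[7,10),[6,9); WM=6
i=10 t=8 v=4: → [8,11),[7,10),[6,9); WM=6
i=11 t=10 v=1: → [10,13),[9,12),[8,11); WM=8; [4,7) fires=2 [5,8) fires=2
i=12 t=10 v=4: → [10,13),[9,12),[8,11); WM=8
i=13 t=9 v=7: → [9,12),[8,11),[7,10); WM=8
i=14 t=16 v=9: → [16,19),[15,18),[14,17); WM=14; [6,9) fires=5 [7,10) fires=6 [8,11) fires=7 [9,12) fires=3 [10,13) fires=2
i=15 t=22 v=9: → [22,25),[21,24),[20,23); WM=14
i=16 t=23 v=2: → [23,26),[22,25),[21,24); WM=14
i=17 t=16 v=3: → [16,19),[15,18),[14,17); WM=21; [14,17) fires=2 [15,18) fires=2 [16,19) fires=2
i=18 t=23 v=4: → [23,26),[22,25),[21,24); WM=21
i=19 t=15 v=1: DROP (t<21-2); WM=21
i=20 t=15 v=1: DROP (t<21-2); WM=21
i=21 t=25 v=6: → [25,28),[24,27),[23,26); WM=21
i=22 t=25 v=8: → [25,28),[24,27),[23,26); WM=21
i=23 t=25 v=5: → [25,28),[24,27),[23,26); WM=23; [20,23) fires=1

19 20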